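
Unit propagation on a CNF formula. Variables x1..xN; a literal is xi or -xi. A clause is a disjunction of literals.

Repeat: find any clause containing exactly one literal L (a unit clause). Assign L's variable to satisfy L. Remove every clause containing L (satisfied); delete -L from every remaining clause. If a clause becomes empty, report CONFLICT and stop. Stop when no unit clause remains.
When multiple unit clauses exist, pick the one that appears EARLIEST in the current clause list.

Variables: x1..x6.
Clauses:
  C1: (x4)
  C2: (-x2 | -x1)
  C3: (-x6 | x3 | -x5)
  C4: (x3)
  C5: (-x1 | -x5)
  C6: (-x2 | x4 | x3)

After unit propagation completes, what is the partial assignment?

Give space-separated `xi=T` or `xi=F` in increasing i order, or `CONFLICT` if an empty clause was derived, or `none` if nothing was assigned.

Answer: x3=T x4=T

Derivation:
unit clause [4] forces x4=T; simplify:
  satisfied 2 clause(s); 4 remain; assigned so far: [4]
unit clause [3] forces x3=T; simplify:
  satisfied 2 clause(s); 2 remain; assigned so far: [3, 4]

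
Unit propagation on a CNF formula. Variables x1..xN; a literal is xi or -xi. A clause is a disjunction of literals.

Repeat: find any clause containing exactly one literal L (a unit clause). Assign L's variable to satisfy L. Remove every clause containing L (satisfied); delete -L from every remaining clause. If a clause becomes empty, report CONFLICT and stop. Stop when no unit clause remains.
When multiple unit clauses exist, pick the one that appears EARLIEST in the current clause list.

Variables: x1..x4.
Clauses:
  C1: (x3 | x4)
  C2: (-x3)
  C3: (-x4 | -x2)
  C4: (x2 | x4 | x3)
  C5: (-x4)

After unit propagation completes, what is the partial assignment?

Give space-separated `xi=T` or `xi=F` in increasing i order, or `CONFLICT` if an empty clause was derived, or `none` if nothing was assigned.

Answer: CONFLICT

Derivation:
unit clause [-3] forces x3=F; simplify:
  drop 3 from [3, 4] -> [4]
  drop 3 from [2, 4, 3] -> [2, 4]
  satisfied 1 clause(s); 4 remain; assigned so far: [3]
unit clause [4] forces x4=T; simplify:
  drop -4 from [-4, -2] -> [-2]
  drop -4 from [-4] -> [] (empty!)
  satisfied 2 clause(s); 2 remain; assigned so far: [3, 4]
CONFLICT (empty clause)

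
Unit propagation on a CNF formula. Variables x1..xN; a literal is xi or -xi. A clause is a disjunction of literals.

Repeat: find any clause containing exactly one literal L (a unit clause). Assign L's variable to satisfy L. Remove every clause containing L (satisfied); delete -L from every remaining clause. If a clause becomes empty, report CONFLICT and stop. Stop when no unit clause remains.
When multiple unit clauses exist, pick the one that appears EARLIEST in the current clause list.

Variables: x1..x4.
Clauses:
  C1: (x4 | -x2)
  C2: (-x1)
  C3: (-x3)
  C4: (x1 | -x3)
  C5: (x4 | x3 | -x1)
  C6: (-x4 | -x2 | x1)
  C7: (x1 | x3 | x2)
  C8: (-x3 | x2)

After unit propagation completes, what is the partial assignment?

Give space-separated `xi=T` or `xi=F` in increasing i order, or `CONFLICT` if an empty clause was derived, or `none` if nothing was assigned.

unit clause [-1] forces x1=F; simplify:
  drop 1 from [1, -3] -> [-3]
  drop 1 from [-4, -2, 1] -> [-4, -2]
  drop 1 from [1, 3, 2] -> [3, 2]
  satisfied 2 clause(s); 6 remain; assigned so far: [1]
unit clause [-3] forces x3=F; simplify:
  drop 3 from [3, 2] -> [2]
  satisfied 3 clause(s); 3 remain; assigned so far: [1, 3]
unit clause [2] forces x2=T; simplify:
  drop -2 from [4, -2] -> [4]
  drop -2 from [-4, -2] -> [-4]
  satisfied 1 clause(s); 2 remain; assigned so far: [1, 2, 3]
unit clause [4] forces x4=T; simplify:
  drop -4 from [-4] -> [] (empty!)
  satisfied 1 clause(s); 1 remain; assigned so far: [1, 2, 3, 4]
CONFLICT (empty clause)

Answer: CONFLICT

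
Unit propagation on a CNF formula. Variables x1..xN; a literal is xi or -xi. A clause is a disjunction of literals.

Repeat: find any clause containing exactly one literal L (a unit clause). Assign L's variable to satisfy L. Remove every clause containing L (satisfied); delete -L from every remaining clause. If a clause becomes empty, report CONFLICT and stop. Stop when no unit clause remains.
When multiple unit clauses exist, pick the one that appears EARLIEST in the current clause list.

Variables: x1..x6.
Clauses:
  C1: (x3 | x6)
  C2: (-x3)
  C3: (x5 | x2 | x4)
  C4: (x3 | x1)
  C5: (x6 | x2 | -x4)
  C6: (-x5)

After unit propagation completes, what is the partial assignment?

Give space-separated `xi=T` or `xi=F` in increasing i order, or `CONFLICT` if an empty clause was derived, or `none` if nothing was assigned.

unit clause [-3] forces x3=F; simplify:
  drop 3 from [3, 6] -> [6]
  drop 3 from [3, 1] -> [1]
  satisfied 1 clause(s); 5 remain; assigned so far: [3]
unit clause [6] forces x6=T; simplify:
  satisfied 2 clause(s); 3 remain; assigned so far: [3, 6]
unit clause [1] forces x1=T; simplify:
  satisfied 1 clause(s); 2 remain; assigned so far: [1, 3, 6]
unit clause [-5] forces x5=F; simplify:
  drop 5 from [5, 2, 4] -> [2, 4]
  satisfied 1 clause(s); 1 remain; assigned so far: [1, 3, 5, 6]

Answer: x1=T x3=F x5=F x6=T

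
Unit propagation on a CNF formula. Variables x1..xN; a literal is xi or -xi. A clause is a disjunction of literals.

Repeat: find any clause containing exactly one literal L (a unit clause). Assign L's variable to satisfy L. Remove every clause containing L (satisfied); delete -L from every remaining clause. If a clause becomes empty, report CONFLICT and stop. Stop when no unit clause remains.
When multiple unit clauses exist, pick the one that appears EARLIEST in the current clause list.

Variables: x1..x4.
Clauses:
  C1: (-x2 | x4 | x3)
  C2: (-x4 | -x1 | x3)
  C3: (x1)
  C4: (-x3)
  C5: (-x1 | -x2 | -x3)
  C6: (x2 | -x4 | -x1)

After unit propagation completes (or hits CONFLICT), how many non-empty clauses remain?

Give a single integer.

Answer: 0

Derivation:
unit clause [1] forces x1=T; simplify:
  drop -1 from [-4, -1, 3] -> [-4, 3]
  drop -1 from [-1, -2, -3] -> [-2, -3]
  drop -1 from [2, -4, -1] -> [2, -4]
  satisfied 1 clause(s); 5 remain; assigned so far: [1]
unit clause [-3] forces x3=F; simplify:
  drop 3 from [-2, 4, 3] -> [-2, 4]
  drop 3 from [-4, 3] -> [-4]
  satisfied 2 clause(s); 3 remain; assigned so far: [1, 3]
unit clause [-4] forces x4=F; simplify:
  drop 4 from [-2, 4] -> [-2]
  satisfied 2 clause(s); 1 remain; assigned so far: [1, 3, 4]
unit clause [-2] forces x2=F; simplify:
  satisfied 1 clause(s); 0 remain; assigned so far: [1, 2, 3, 4]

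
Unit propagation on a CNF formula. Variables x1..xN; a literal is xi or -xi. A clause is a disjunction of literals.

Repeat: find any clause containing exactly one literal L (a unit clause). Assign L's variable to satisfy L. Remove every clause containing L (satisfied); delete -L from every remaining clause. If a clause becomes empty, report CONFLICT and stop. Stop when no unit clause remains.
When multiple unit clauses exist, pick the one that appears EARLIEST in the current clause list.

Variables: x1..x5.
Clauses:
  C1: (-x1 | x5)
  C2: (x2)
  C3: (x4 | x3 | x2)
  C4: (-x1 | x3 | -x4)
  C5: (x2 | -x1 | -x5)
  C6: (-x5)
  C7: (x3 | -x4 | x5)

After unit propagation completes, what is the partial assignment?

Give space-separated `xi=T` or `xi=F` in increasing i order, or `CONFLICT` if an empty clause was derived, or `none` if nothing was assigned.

unit clause [2] forces x2=T; simplify:
  satisfied 3 clause(s); 4 remain; assigned so far: [2]
unit clause [-5] forces x5=F; simplify:
  drop 5 from [-1, 5] -> [-1]
  drop 5 from [3, -4, 5] -> [3, -4]
  satisfied 1 clause(s); 3 remain; assigned so far: [2, 5]
unit clause [-1] forces x1=F; simplify:
  satisfied 2 clause(s); 1 remain; assigned so far: [1, 2, 5]

Answer: x1=F x2=T x5=F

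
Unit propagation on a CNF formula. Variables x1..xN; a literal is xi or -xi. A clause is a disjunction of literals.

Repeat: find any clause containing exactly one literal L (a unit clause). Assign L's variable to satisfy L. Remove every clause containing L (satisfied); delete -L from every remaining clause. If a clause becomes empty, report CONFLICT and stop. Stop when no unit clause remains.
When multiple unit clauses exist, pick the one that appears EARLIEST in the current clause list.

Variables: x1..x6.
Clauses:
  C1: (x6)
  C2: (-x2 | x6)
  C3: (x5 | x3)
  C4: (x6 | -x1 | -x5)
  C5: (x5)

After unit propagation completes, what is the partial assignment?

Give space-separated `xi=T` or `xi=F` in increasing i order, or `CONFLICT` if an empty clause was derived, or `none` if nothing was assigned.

unit clause [6] forces x6=T; simplify:
  satisfied 3 clause(s); 2 remain; assigned so far: [6]
unit clause [5] forces x5=T; simplify:
  satisfied 2 clause(s); 0 remain; assigned so far: [5, 6]

Answer: x5=T x6=T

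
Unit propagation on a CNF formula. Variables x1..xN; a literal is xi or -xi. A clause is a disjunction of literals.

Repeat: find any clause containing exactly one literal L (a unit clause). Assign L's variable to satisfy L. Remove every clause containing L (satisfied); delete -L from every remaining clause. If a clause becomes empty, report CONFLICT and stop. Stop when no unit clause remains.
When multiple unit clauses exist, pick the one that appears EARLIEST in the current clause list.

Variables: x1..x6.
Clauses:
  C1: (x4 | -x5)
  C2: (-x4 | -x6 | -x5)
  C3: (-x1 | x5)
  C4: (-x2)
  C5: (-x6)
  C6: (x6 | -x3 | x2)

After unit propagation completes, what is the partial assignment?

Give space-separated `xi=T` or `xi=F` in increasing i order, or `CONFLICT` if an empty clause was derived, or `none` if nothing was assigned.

unit clause [-2] forces x2=F; simplify:
  drop 2 from [6, -3, 2] -> [6, -3]
  satisfied 1 clause(s); 5 remain; assigned so far: [2]
unit clause [-6] forces x6=F; simplify:
  drop 6 from [6, -3] -> [-3]
  satisfied 2 clause(s); 3 remain; assigned so far: [2, 6]
unit clause [-3] forces x3=F; simplify:
  satisfied 1 clause(s); 2 remain; assigned so far: [2, 3, 6]

Answer: x2=F x3=F x6=F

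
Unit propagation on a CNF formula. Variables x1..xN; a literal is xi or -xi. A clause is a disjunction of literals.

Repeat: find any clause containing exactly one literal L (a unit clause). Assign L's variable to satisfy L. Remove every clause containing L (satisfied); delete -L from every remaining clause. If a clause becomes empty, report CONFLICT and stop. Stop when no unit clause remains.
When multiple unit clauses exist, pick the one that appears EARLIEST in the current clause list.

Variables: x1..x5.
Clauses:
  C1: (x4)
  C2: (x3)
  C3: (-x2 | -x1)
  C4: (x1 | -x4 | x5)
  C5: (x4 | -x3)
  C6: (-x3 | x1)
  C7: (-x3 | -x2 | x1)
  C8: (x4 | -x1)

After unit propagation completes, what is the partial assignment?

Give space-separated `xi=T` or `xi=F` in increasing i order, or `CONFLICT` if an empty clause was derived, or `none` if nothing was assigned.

Answer: x1=T x2=F x3=T x4=T

Derivation:
unit clause [4] forces x4=T; simplify:
  drop -4 from [1, -4, 5] -> [1, 5]
  satisfied 3 clause(s); 5 remain; assigned so far: [4]
unit clause [3] forces x3=T; simplify:
  drop -3 from [-3, 1] -> [1]
  drop -3 from [-3, -2, 1] -> [-2, 1]
  satisfied 1 clause(s); 4 remain; assigned so far: [3, 4]
unit clause [1] forces x1=T; simplify:
  drop -1 from [-2, -1] -> [-2]
  satisfied 3 clause(s); 1 remain; assigned so far: [1, 3, 4]
unit clause [-2] forces x2=F; simplify:
  satisfied 1 clause(s); 0 remain; assigned so far: [1, 2, 3, 4]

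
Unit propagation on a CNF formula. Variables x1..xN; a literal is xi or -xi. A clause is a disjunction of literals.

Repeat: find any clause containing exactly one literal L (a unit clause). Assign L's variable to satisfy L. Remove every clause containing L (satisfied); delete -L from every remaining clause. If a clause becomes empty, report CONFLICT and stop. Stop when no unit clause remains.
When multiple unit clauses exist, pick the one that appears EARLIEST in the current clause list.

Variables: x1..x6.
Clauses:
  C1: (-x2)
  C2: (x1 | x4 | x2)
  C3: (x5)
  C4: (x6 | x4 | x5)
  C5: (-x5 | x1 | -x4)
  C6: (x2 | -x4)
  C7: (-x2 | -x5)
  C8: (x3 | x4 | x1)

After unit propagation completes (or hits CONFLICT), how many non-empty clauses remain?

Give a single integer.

unit clause [-2] forces x2=F; simplify:
  drop 2 from [1, 4, 2] -> [1, 4]
  drop 2 from [2, -4] -> [-4]
  satisfied 2 clause(s); 6 remain; assigned so far: [2]
unit clause [5] forces x5=T; simplify:
  drop -5 from [-5, 1, -4] -> [1, -4]
  satisfied 2 clause(s); 4 remain; assigned so far: [2, 5]
unit clause [-4] forces x4=F; simplify:
  drop 4 from [1, 4] -> [1]
  drop 4 from [3, 4, 1] -> [3, 1]
  satisfied 2 clause(s); 2 remain; assigned so far: [2, 4, 5]
unit clause [1] forces x1=T; simplify:
  satisfied 2 clause(s); 0 remain; assigned so far: [1, 2, 4, 5]

Answer: 0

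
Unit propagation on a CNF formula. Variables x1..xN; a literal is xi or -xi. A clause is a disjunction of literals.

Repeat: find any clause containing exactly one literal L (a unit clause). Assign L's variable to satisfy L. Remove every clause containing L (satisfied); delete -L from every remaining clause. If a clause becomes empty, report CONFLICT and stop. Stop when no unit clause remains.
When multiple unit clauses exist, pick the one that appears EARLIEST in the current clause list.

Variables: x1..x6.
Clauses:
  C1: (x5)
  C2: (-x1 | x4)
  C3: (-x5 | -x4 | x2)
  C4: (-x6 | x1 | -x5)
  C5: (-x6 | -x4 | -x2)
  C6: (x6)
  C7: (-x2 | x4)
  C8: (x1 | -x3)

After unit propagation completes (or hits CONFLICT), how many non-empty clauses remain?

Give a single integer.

Answer: 0

Derivation:
unit clause [5] forces x5=T; simplify:
  drop -5 from [-5, -4, 2] -> [-4, 2]
  drop -5 from [-6, 1, -5] -> [-6, 1]
  satisfied 1 clause(s); 7 remain; assigned so far: [5]
unit clause [6] forces x6=T; simplify:
  drop -6 from [-6, 1] -> [1]
  drop -6 from [-6, -4, -2] -> [-4, -2]
  satisfied 1 clause(s); 6 remain; assigned so far: [5, 6]
unit clause [1] forces x1=T; simplify:
  drop -1 from [-1, 4] -> [4]
  satisfied 2 clause(s); 4 remain; assigned so far: [1, 5, 6]
unit clause [4] forces x4=T; simplify:
  drop -4 from [-4, 2] -> [2]
  drop -4 from [-4, -2] -> [-2]
  satisfied 2 clause(s); 2 remain; assigned so far: [1, 4, 5, 6]
unit clause [2] forces x2=T; simplify:
  drop -2 from [-2] -> [] (empty!)
  satisfied 1 clause(s); 1 remain; assigned so far: [1, 2, 4, 5, 6]
CONFLICT (empty clause)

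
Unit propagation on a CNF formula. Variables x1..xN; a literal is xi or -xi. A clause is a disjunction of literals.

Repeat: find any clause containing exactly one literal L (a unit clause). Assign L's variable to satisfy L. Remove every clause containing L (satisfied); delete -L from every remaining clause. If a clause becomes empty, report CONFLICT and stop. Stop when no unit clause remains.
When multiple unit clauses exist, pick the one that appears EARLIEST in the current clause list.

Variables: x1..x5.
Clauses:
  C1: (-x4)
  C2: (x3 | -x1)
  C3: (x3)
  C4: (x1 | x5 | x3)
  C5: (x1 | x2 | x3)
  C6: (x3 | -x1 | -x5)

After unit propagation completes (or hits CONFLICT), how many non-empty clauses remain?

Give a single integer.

Answer: 0

Derivation:
unit clause [-4] forces x4=F; simplify:
  satisfied 1 clause(s); 5 remain; assigned so far: [4]
unit clause [3] forces x3=T; simplify:
  satisfied 5 clause(s); 0 remain; assigned so far: [3, 4]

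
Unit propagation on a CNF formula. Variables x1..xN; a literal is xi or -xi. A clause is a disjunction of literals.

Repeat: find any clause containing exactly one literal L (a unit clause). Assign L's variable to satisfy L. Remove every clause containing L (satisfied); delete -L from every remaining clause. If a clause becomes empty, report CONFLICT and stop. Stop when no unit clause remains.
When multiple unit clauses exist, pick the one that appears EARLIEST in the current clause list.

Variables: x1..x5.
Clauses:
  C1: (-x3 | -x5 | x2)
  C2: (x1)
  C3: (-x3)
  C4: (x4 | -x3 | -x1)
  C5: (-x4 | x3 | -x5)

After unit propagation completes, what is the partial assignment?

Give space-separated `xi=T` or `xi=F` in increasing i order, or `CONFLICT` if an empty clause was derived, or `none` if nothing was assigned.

Answer: x1=T x3=F

Derivation:
unit clause [1] forces x1=T; simplify:
  drop -1 from [4, -3, -1] -> [4, -3]
  satisfied 1 clause(s); 4 remain; assigned so far: [1]
unit clause [-3] forces x3=F; simplify:
  drop 3 from [-4, 3, -5] -> [-4, -5]
  satisfied 3 clause(s); 1 remain; assigned so far: [1, 3]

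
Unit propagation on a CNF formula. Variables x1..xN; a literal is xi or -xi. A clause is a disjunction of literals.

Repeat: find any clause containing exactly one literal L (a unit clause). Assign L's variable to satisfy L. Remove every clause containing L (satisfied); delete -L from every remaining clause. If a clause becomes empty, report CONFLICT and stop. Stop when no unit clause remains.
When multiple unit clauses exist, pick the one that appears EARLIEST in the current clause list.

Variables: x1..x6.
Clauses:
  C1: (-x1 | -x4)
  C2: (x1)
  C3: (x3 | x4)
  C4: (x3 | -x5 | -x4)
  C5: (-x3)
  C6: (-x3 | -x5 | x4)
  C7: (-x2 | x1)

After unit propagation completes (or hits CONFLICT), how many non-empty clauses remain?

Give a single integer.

unit clause [1] forces x1=T; simplify:
  drop -1 from [-1, -4] -> [-4]
  satisfied 2 clause(s); 5 remain; assigned so far: [1]
unit clause [-4] forces x4=F; simplify:
  drop 4 from [3, 4] -> [3]
  drop 4 from [-3, -5, 4] -> [-3, -5]
  satisfied 2 clause(s); 3 remain; assigned so far: [1, 4]
unit clause [3] forces x3=T; simplify:
  drop -3 from [-3] -> [] (empty!)
  drop -3 from [-3, -5] -> [-5]
  satisfied 1 clause(s); 2 remain; assigned so far: [1, 3, 4]
CONFLICT (empty clause)

Answer: 1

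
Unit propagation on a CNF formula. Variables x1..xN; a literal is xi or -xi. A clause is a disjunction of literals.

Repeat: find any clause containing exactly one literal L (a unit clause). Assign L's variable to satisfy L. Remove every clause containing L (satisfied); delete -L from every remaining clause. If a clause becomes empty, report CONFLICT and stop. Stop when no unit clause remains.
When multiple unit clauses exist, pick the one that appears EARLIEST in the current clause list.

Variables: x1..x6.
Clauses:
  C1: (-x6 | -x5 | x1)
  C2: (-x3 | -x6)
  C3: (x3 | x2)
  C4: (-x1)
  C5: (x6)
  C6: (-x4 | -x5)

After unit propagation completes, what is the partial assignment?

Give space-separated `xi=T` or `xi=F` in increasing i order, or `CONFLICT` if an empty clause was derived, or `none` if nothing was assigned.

unit clause [-1] forces x1=F; simplify:
  drop 1 from [-6, -5, 1] -> [-6, -5]
  satisfied 1 clause(s); 5 remain; assigned so far: [1]
unit clause [6] forces x6=T; simplify:
  drop -6 from [-6, -5] -> [-5]
  drop -6 from [-3, -6] -> [-3]
  satisfied 1 clause(s); 4 remain; assigned so far: [1, 6]
unit clause [-5] forces x5=F; simplify:
  satisfied 2 clause(s); 2 remain; assigned so far: [1, 5, 6]
unit clause [-3] forces x3=F; simplify:
  drop 3 from [3, 2] -> [2]
  satisfied 1 clause(s); 1 remain; assigned so far: [1, 3, 5, 6]
unit clause [2] forces x2=T; simplify:
  satisfied 1 clause(s); 0 remain; assigned so far: [1, 2, 3, 5, 6]

Answer: x1=F x2=T x3=F x5=F x6=T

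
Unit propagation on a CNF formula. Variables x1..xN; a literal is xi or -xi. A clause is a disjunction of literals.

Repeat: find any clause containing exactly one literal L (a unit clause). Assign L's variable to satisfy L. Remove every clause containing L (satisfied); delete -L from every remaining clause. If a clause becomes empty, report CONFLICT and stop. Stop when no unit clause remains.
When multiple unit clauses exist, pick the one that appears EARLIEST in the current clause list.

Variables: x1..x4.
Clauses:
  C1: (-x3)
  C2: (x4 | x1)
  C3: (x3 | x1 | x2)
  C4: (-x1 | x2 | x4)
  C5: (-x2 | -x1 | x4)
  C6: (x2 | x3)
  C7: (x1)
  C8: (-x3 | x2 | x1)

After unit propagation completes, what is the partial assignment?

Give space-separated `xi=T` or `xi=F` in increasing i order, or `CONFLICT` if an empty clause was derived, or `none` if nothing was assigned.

Answer: x1=T x2=T x3=F x4=T

Derivation:
unit clause [-3] forces x3=F; simplify:
  drop 3 from [3, 1, 2] -> [1, 2]
  drop 3 from [2, 3] -> [2]
  satisfied 2 clause(s); 6 remain; assigned so far: [3]
unit clause [2] forces x2=T; simplify:
  drop -2 from [-2, -1, 4] -> [-1, 4]
  satisfied 3 clause(s); 3 remain; assigned so far: [2, 3]
unit clause [1] forces x1=T; simplify:
  drop -1 from [-1, 4] -> [4]
  satisfied 2 clause(s); 1 remain; assigned so far: [1, 2, 3]
unit clause [4] forces x4=T; simplify:
  satisfied 1 clause(s); 0 remain; assigned so far: [1, 2, 3, 4]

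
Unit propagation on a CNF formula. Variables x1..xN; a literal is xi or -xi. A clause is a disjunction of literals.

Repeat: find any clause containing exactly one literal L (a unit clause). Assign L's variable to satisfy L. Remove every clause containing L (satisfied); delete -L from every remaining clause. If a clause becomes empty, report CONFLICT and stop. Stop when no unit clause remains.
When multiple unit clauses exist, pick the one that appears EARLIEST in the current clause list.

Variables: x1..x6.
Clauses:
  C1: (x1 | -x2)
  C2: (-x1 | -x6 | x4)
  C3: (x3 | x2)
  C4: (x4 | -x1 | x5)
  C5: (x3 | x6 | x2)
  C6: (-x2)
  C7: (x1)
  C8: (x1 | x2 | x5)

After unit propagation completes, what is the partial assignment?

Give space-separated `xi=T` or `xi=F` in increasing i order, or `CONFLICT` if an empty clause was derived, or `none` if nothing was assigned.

Answer: x1=T x2=F x3=T

Derivation:
unit clause [-2] forces x2=F; simplify:
  drop 2 from [3, 2] -> [3]
  drop 2 from [3, 6, 2] -> [3, 6]
  drop 2 from [1, 2, 5] -> [1, 5]
  satisfied 2 clause(s); 6 remain; assigned so far: [2]
unit clause [3] forces x3=T; simplify:
  satisfied 2 clause(s); 4 remain; assigned so far: [2, 3]
unit clause [1] forces x1=T; simplify:
  drop -1 from [-1, -6, 4] -> [-6, 4]
  drop -1 from [4, -1, 5] -> [4, 5]
  satisfied 2 clause(s); 2 remain; assigned so far: [1, 2, 3]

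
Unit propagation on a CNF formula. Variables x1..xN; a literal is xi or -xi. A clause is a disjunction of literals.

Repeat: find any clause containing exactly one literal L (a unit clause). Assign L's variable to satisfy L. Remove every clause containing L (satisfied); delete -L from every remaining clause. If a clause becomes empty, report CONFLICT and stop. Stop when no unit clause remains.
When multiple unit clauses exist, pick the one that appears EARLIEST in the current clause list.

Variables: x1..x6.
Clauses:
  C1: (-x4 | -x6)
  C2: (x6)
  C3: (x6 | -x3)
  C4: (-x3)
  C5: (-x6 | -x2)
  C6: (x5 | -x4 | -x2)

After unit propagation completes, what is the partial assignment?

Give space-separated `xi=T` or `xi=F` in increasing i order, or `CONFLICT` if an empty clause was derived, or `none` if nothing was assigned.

unit clause [6] forces x6=T; simplify:
  drop -6 from [-4, -6] -> [-4]
  drop -6 from [-6, -2] -> [-2]
  satisfied 2 clause(s); 4 remain; assigned so far: [6]
unit clause [-4] forces x4=F; simplify:
  satisfied 2 clause(s); 2 remain; assigned so far: [4, 6]
unit clause [-3] forces x3=F; simplify:
  satisfied 1 clause(s); 1 remain; assigned so far: [3, 4, 6]
unit clause [-2] forces x2=F; simplify:
  satisfied 1 clause(s); 0 remain; assigned so far: [2, 3, 4, 6]

Answer: x2=F x3=F x4=F x6=T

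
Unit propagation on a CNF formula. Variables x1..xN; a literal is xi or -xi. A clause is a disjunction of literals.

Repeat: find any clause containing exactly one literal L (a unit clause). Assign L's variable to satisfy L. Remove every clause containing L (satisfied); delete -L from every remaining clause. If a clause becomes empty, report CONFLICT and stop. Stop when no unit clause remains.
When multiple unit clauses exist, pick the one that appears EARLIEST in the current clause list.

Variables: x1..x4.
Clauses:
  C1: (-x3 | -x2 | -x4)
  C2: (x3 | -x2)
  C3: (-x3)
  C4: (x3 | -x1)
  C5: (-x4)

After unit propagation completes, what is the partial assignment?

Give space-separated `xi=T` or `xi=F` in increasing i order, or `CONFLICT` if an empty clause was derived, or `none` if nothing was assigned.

Answer: x1=F x2=F x3=F x4=F

Derivation:
unit clause [-3] forces x3=F; simplify:
  drop 3 from [3, -2] -> [-2]
  drop 3 from [3, -1] -> [-1]
  satisfied 2 clause(s); 3 remain; assigned so far: [3]
unit clause [-2] forces x2=F; simplify:
  satisfied 1 clause(s); 2 remain; assigned so far: [2, 3]
unit clause [-1] forces x1=F; simplify:
  satisfied 1 clause(s); 1 remain; assigned so far: [1, 2, 3]
unit clause [-4] forces x4=F; simplify:
  satisfied 1 clause(s); 0 remain; assigned so far: [1, 2, 3, 4]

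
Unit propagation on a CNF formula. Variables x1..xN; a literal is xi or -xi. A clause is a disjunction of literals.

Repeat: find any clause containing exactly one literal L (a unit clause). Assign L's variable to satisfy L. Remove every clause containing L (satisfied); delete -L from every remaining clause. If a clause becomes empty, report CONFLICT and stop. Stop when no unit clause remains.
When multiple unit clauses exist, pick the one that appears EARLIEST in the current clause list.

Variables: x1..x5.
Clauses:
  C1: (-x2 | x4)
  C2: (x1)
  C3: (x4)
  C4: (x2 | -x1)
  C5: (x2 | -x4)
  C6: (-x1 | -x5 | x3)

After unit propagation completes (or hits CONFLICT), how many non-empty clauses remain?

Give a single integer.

Answer: 1

Derivation:
unit clause [1] forces x1=T; simplify:
  drop -1 from [2, -1] -> [2]
  drop -1 from [-1, -5, 3] -> [-5, 3]
  satisfied 1 clause(s); 5 remain; assigned so far: [1]
unit clause [4] forces x4=T; simplify:
  drop -4 from [2, -4] -> [2]
  satisfied 2 clause(s); 3 remain; assigned so far: [1, 4]
unit clause [2] forces x2=T; simplify:
  satisfied 2 clause(s); 1 remain; assigned so far: [1, 2, 4]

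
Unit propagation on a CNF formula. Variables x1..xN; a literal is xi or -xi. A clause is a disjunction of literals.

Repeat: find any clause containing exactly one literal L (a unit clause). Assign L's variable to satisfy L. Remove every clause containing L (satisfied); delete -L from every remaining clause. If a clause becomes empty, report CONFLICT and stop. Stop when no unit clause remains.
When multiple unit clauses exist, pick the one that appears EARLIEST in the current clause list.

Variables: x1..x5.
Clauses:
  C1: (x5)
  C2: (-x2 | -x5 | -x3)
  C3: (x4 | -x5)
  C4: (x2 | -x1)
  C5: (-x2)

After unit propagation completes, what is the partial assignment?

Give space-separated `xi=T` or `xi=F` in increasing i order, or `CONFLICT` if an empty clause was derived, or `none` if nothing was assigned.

Answer: x1=F x2=F x4=T x5=T

Derivation:
unit clause [5] forces x5=T; simplify:
  drop -5 from [-2, -5, -3] -> [-2, -3]
  drop -5 from [4, -5] -> [4]
  satisfied 1 clause(s); 4 remain; assigned so far: [5]
unit clause [4] forces x4=T; simplify:
  satisfied 1 clause(s); 3 remain; assigned so far: [4, 5]
unit clause [-2] forces x2=F; simplify:
  drop 2 from [2, -1] -> [-1]
  satisfied 2 clause(s); 1 remain; assigned so far: [2, 4, 5]
unit clause [-1] forces x1=F; simplify:
  satisfied 1 clause(s); 0 remain; assigned so far: [1, 2, 4, 5]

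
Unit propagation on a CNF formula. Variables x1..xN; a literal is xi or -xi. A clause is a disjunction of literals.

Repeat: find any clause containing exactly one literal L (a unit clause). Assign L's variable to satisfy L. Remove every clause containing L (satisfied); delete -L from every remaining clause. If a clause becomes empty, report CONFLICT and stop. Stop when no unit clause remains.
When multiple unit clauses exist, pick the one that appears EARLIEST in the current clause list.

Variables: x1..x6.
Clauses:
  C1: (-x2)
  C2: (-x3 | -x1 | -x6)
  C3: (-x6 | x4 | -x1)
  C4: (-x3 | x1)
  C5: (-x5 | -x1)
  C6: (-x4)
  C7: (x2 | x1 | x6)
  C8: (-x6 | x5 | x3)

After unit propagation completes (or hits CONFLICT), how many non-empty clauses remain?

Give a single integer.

unit clause [-2] forces x2=F; simplify:
  drop 2 from [2, 1, 6] -> [1, 6]
  satisfied 1 clause(s); 7 remain; assigned so far: [2]
unit clause [-4] forces x4=F; simplify:
  drop 4 from [-6, 4, -1] -> [-6, -1]
  satisfied 1 clause(s); 6 remain; assigned so far: [2, 4]

Answer: 6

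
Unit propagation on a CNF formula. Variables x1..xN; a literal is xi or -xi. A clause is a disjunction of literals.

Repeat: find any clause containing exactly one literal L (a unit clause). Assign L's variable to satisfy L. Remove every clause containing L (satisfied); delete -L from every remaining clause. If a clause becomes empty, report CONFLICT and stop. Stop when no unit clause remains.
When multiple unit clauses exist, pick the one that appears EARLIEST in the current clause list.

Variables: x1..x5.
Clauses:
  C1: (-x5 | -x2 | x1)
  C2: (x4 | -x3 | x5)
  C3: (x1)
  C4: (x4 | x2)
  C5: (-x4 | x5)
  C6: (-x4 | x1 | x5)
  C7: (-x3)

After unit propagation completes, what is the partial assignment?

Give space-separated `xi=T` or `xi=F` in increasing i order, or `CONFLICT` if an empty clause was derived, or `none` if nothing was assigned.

Answer: x1=T x3=F

Derivation:
unit clause [1] forces x1=T; simplify:
  satisfied 3 clause(s); 4 remain; assigned so far: [1]
unit clause [-3] forces x3=F; simplify:
  satisfied 2 clause(s); 2 remain; assigned so far: [1, 3]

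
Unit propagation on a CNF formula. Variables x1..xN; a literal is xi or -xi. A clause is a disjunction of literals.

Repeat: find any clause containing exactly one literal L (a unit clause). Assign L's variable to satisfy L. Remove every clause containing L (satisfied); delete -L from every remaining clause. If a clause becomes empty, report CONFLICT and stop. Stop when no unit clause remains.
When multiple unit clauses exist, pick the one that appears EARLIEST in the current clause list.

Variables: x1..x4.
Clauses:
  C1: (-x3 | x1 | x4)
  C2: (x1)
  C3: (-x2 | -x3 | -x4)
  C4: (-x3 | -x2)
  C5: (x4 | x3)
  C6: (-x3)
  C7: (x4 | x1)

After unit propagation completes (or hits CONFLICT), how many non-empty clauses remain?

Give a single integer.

unit clause [1] forces x1=T; simplify:
  satisfied 3 clause(s); 4 remain; assigned so far: [1]
unit clause [-3] forces x3=F; simplify:
  drop 3 from [4, 3] -> [4]
  satisfied 3 clause(s); 1 remain; assigned so far: [1, 3]
unit clause [4] forces x4=T; simplify:
  satisfied 1 clause(s); 0 remain; assigned so far: [1, 3, 4]

Answer: 0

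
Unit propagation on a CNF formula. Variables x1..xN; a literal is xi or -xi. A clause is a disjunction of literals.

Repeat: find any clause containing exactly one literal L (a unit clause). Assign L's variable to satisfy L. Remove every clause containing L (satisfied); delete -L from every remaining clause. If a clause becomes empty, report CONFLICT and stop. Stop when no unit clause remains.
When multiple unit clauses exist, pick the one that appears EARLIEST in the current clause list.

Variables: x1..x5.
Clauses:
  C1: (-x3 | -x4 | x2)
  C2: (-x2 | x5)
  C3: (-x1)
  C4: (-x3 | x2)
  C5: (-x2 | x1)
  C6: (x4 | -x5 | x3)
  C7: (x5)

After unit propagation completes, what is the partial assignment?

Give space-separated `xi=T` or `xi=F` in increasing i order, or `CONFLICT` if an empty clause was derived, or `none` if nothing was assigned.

Answer: x1=F x2=F x3=F x4=T x5=T

Derivation:
unit clause [-1] forces x1=F; simplify:
  drop 1 from [-2, 1] -> [-2]
  satisfied 1 clause(s); 6 remain; assigned so far: [1]
unit clause [-2] forces x2=F; simplify:
  drop 2 from [-3, -4, 2] -> [-3, -4]
  drop 2 from [-3, 2] -> [-3]
  satisfied 2 clause(s); 4 remain; assigned so far: [1, 2]
unit clause [-3] forces x3=F; simplify:
  drop 3 from [4, -5, 3] -> [4, -5]
  satisfied 2 clause(s); 2 remain; assigned so far: [1, 2, 3]
unit clause [5] forces x5=T; simplify:
  drop -5 from [4, -5] -> [4]
  satisfied 1 clause(s); 1 remain; assigned so far: [1, 2, 3, 5]
unit clause [4] forces x4=T; simplify:
  satisfied 1 clause(s); 0 remain; assigned so far: [1, 2, 3, 4, 5]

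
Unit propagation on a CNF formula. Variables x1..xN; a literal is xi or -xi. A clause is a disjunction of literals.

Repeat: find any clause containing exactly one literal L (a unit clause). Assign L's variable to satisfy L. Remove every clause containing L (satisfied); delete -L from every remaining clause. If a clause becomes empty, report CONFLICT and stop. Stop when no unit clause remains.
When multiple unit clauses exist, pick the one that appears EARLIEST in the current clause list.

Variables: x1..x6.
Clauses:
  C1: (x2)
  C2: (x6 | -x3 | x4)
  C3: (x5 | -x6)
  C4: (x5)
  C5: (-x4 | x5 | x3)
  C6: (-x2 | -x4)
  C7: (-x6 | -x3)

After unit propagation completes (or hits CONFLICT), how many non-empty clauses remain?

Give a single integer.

unit clause [2] forces x2=T; simplify:
  drop -2 from [-2, -4] -> [-4]
  satisfied 1 clause(s); 6 remain; assigned so far: [2]
unit clause [5] forces x5=T; simplify:
  satisfied 3 clause(s); 3 remain; assigned so far: [2, 5]
unit clause [-4] forces x4=F; simplify:
  drop 4 from [6, -3, 4] -> [6, -3]
  satisfied 1 clause(s); 2 remain; assigned so far: [2, 4, 5]

Answer: 2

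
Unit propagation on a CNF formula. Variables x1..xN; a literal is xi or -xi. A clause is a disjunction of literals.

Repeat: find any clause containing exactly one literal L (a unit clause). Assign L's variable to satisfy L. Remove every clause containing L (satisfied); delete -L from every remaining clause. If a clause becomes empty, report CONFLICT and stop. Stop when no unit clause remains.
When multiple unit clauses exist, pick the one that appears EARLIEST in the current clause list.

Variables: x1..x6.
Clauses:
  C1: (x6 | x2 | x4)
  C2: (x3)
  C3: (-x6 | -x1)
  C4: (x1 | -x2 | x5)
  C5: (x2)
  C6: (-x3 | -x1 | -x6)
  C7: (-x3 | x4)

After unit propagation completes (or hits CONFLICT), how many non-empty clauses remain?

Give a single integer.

Answer: 3

Derivation:
unit clause [3] forces x3=T; simplify:
  drop -3 from [-3, -1, -6] -> [-1, -6]
  drop -3 from [-3, 4] -> [4]
  satisfied 1 clause(s); 6 remain; assigned so far: [3]
unit clause [2] forces x2=T; simplify:
  drop -2 from [1, -2, 5] -> [1, 5]
  satisfied 2 clause(s); 4 remain; assigned so far: [2, 3]
unit clause [4] forces x4=T; simplify:
  satisfied 1 clause(s); 3 remain; assigned so far: [2, 3, 4]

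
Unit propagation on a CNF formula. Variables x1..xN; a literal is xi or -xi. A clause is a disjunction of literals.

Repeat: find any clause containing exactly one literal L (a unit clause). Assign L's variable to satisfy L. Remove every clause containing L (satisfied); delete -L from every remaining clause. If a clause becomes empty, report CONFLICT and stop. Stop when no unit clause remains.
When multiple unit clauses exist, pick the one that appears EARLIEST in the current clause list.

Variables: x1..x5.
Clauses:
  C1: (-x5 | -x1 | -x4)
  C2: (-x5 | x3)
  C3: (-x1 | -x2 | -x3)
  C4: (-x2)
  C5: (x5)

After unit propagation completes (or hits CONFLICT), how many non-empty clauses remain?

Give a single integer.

Answer: 1

Derivation:
unit clause [-2] forces x2=F; simplify:
  satisfied 2 clause(s); 3 remain; assigned so far: [2]
unit clause [5] forces x5=T; simplify:
  drop -5 from [-5, -1, -4] -> [-1, -4]
  drop -5 from [-5, 3] -> [3]
  satisfied 1 clause(s); 2 remain; assigned so far: [2, 5]
unit clause [3] forces x3=T; simplify:
  satisfied 1 clause(s); 1 remain; assigned so far: [2, 3, 5]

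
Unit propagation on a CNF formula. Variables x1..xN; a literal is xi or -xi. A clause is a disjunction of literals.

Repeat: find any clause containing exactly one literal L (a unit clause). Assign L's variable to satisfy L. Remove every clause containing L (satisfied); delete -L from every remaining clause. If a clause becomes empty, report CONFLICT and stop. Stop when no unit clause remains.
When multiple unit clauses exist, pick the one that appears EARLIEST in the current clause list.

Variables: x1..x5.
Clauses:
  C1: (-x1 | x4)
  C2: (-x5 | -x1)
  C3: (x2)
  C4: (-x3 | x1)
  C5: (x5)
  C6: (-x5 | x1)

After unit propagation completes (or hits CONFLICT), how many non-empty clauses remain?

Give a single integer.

Answer: 1

Derivation:
unit clause [2] forces x2=T; simplify:
  satisfied 1 clause(s); 5 remain; assigned so far: [2]
unit clause [5] forces x5=T; simplify:
  drop -5 from [-5, -1] -> [-1]
  drop -5 from [-5, 1] -> [1]
  satisfied 1 clause(s); 4 remain; assigned so far: [2, 5]
unit clause [-1] forces x1=F; simplify:
  drop 1 from [-3, 1] -> [-3]
  drop 1 from [1] -> [] (empty!)
  satisfied 2 clause(s); 2 remain; assigned so far: [1, 2, 5]
CONFLICT (empty clause)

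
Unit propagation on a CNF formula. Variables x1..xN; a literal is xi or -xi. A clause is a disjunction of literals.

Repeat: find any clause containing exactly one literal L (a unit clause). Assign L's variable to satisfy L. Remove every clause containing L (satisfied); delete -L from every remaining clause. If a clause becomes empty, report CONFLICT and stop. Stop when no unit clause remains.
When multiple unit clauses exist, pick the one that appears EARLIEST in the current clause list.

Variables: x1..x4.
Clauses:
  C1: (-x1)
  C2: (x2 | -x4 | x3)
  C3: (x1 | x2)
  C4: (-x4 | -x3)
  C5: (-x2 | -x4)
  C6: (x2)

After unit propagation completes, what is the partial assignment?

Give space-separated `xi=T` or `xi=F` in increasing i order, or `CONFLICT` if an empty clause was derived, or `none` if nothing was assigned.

Answer: x1=F x2=T x4=F

Derivation:
unit clause [-1] forces x1=F; simplify:
  drop 1 from [1, 2] -> [2]
  satisfied 1 clause(s); 5 remain; assigned so far: [1]
unit clause [2] forces x2=T; simplify:
  drop -2 from [-2, -4] -> [-4]
  satisfied 3 clause(s); 2 remain; assigned so far: [1, 2]
unit clause [-4] forces x4=F; simplify:
  satisfied 2 clause(s); 0 remain; assigned so far: [1, 2, 4]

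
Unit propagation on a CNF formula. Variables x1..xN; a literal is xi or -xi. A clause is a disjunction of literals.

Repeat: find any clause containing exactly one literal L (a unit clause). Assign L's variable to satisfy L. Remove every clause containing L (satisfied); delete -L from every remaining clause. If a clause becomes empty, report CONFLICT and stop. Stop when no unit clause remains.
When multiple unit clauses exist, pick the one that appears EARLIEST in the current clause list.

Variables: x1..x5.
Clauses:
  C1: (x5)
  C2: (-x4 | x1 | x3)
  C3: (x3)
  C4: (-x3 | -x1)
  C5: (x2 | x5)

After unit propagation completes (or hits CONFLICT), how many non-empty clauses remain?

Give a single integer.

unit clause [5] forces x5=T; simplify:
  satisfied 2 clause(s); 3 remain; assigned so far: [5]
unit clause [3] forces x3=T; simplify:
  drop -3 from [-3, -1] -> [-1]
  satisfied 2 clause(s); 1 remain; assigned so far: [3, 5]
unit clause [-1] forces x1=F; simplify:
  satisfied 1 clause(s); 0 remain; assigned so far: [1, 3, 5]

Answer: 0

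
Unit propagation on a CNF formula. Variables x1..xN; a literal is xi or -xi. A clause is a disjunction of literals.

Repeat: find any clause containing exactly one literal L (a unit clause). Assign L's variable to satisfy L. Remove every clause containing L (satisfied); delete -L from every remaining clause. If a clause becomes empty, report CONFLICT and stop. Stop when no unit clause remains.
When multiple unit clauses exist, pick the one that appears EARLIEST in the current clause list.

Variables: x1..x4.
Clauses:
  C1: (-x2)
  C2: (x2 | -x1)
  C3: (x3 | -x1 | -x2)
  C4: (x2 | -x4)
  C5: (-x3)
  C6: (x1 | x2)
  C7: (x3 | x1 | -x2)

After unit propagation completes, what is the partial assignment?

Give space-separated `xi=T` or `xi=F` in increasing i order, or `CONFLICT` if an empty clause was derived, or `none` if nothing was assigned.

Answer: CONFLICT

Derivation:
unit clause [-2] forces x2=F; simplify:
  drop 2 from [2, -1] -> [-1]
  drop 2 from [2, -4] -> [-4]
  drop 2 from [1, 2] -> [1]
  satisfied 3 clause(s); 4 remain; assigned so far: [2]
unit clause [-1] forces x1=F; simplify:
  drop 1 from [1] -> [] (empty!)
  satisfied 1 clause(s); 3 remain; assigned so far: [1, 2]
CONFLICT (empty clause)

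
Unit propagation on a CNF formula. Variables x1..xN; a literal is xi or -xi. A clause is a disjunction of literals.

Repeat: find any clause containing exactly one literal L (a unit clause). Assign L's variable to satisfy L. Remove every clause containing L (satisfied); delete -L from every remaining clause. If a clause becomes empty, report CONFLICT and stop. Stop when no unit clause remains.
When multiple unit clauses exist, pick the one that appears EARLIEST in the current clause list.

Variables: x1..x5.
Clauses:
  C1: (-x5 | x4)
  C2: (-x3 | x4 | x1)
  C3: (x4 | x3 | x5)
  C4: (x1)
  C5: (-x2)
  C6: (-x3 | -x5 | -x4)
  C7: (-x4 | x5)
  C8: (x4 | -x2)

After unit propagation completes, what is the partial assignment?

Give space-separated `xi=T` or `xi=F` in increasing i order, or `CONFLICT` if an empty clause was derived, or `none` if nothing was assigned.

Answer: x1=T x2=F

Derivation:
unit clause [1] forces x1=T; simplify:
  satisfied 2 clause(s); 6 remain; assigned so far: [1]
unit clause [-2] forces x2=F; simplify:
  satisfied 2 clause(s); 4 remain; assigned so far: [1, 2]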